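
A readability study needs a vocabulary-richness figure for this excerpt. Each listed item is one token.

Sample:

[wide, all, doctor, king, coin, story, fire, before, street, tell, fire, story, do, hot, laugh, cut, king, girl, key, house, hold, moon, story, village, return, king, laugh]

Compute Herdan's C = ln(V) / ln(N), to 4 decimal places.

0.9237

N = 27, V = 21.
ln(V) = 3.044522, ln(N) = 3.295837
C = 3.044522 / 3.295837 = 0.9237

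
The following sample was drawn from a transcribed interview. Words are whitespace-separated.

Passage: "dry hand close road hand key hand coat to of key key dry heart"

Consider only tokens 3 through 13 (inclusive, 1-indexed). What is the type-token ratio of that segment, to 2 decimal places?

Segment tokens 3–13: close, road, hand, key, hand, coat, to, of, key, key, dry
Segment N = 11, segment V = 8.
TTR = 8 / 11 = 0.73

0.73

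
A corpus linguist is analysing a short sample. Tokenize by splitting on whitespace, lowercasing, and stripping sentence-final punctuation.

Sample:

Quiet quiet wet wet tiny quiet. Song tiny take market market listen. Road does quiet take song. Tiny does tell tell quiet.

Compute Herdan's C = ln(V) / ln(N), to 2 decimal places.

N = 22, V = 10.
ln(V) = 2.302585, ln(N) = 3.091042
C = 2.302585 / 3.091042 = 0.74

0.74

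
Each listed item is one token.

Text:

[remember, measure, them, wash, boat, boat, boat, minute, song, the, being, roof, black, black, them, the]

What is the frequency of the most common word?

Frequencies: boat:3, them:2, the:2, black:2, remember:1, measure:1, wash:1, minute:1, song:1, being:1, roof:1
Most common: 'boat' with frequency 3.

3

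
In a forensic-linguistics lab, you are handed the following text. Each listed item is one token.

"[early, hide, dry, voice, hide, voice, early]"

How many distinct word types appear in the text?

Distinct types: {dry, early, hide, voice}
V = 4

4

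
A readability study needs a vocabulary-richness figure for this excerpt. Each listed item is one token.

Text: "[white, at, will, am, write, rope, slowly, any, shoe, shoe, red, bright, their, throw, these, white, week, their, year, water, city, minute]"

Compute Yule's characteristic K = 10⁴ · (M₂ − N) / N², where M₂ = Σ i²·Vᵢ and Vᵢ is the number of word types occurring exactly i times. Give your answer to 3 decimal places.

Frequencies: white:2, shoe:2, their:2, at:1, will:1, am:1, write:1, rope:1, slowly:1, any:1, red:1, bright:1, throw:1, these:1, week:1, year:1, water:1, city:1, minute:1
N = 22. Frequency spectrum: V_1=16, V_2=3
M₂ = 1²·16 + 2²·3 = 28
K = 10000 × (28 − 22) / 22² = 123.967

123.967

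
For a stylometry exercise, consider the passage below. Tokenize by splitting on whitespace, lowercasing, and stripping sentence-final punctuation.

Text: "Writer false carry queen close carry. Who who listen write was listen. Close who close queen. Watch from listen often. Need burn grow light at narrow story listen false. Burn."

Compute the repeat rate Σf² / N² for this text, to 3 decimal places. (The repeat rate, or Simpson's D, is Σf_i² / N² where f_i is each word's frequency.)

0.069

Frequencies: listen:4, close:3, who:3, false:2, carry:2, queen:2, burn:2, writer:1, write:1, was:1, watch:1, from:1, often:1, need:1, grow:1, light:1, at:1, narrow:1, story:1
Σf² = 62; N² = 900
Repeat rate = 62 / 900 = 0.069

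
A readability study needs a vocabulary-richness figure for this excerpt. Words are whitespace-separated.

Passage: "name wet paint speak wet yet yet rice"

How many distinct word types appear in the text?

Distinct types: {name, paint, rice, speak, wet, yet}
V = 6

6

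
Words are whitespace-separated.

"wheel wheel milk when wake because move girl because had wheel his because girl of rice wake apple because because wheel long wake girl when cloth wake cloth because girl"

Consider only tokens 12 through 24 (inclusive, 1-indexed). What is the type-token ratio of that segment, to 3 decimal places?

Segment tokens 12–24: his, because, girl, of, rice, wake, apple, because, because, wheel, long, wake, girl
Segment N = 13, segment V = 9.
TTR = 9 / 13 = 0.692

0.692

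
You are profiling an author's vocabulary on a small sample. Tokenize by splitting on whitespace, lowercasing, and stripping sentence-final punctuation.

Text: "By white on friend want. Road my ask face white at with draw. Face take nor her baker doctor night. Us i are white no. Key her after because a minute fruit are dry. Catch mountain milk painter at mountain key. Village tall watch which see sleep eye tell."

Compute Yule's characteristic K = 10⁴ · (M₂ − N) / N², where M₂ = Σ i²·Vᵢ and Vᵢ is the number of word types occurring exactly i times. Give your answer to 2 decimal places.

74.97

Frequencies: white:3, face:2, at:2, her:2, are:2, key:2, mountain:2, by:1, on:1, friend:1, want:1, road:1, my:1, ask:1, with:1, draw:1, take:1, nor:1, baker:1, doctor:1, … (21 more, each freq 1)
N = 49. Frequency spectrum: V_1=34, V_2=6, V_3=1
M₂ = 1²·34 + 2²·6 + 3²·1 = 67
K = 10000 × (67 − 49) / 49² = 74.97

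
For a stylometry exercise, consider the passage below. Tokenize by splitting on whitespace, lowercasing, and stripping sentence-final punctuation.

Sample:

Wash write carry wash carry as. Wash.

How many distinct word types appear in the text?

Distinct types: {as, carry, wash, write}
V = 4

4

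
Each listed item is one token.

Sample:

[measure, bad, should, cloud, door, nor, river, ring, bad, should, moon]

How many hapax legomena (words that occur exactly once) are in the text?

7

Frequencies: bad:2, should:2, measure:1, cloud:1, door:1, nor:1, river:1, ring:1, moon:1
Hapax (freq=1): cloud, door, measure, moon, nor, ring, river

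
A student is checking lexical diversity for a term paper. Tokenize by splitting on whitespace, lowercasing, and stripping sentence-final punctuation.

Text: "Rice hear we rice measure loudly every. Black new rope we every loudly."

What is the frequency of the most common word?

2

Frequencies: rice:2, we:2, loudly:2, every:2, hear:1, measure:1, black:1, new:1, rope:1
Most common: 'rice' with frequency 2.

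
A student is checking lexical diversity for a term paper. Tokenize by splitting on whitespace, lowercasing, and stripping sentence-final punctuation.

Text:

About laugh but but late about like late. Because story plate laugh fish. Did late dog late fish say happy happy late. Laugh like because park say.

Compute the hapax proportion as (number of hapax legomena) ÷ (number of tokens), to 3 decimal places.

Frequencies: late:5, laugh:3, about:2, but:2, like:2, because:2, fish:2, say:2, happy:2, story:1, plate:1, did:1, dog:1, park:1
Hapax count = 5; token count = 27.
Ratio = 5 / 27 = 0.185

0.185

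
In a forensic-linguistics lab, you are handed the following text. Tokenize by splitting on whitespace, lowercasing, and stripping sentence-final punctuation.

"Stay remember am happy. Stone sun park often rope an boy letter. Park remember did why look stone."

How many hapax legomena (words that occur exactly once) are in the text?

12

Frequencies: remember:2, stone:2, park:2, stay:1, am:1, happy:1, sun:1, often:1, rope:1, an:1, boy:1, letter:1, did:1, why:1, look:1
Hapax (freq=1): am, an, boy, did, happy, letter, look, often, rope, stay, sun, why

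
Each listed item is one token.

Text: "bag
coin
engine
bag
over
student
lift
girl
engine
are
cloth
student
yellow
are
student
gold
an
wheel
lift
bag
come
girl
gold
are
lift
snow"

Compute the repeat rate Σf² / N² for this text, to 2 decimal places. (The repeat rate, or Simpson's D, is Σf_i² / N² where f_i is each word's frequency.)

0.08

Frequencies: bag:3, student:3, lift:3, are:3, engine:2, girl:2, gold:2, coin:1, over:1, cloth:1, yellow:1, an:1, wheel:1, come:1, snow:1
Σf² = 56; N² = 676
Repeat rate = 56 / 676 = 0.08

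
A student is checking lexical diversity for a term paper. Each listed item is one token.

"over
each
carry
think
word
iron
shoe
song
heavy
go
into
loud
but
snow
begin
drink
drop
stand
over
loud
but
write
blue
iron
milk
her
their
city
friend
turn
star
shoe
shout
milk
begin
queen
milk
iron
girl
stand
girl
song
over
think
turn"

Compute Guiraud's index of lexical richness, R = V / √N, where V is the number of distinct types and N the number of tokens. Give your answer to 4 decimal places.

N = 45, V = 30.
√N = 6.708204
R = 30 / 6.708204 = 4.4721

4.4721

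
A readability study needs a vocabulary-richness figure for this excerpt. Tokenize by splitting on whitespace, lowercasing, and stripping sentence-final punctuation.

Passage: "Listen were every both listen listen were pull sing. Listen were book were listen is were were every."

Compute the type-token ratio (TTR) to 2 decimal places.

N = 18 tokens, V = 8 types.
TTR = V / N = 8 / 18 = 0.44

0.44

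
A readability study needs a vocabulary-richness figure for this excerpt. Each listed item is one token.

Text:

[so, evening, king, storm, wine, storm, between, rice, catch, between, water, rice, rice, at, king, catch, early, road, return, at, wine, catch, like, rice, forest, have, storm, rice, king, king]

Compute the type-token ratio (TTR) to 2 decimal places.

0.53

N = 30 tokens, V = 16 types.
TTR = V / N = 16 / 30 = 0.53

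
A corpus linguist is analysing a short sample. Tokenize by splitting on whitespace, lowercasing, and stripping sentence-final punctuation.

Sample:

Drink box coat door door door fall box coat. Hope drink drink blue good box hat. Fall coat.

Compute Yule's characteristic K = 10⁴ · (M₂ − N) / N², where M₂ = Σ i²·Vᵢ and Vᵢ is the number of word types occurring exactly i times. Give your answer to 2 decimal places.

Frequencies: drink:3, box:3, coat:3, door:3, fall:2, hope:1, blue:1, good:1, hat:1
N = 18. Frequency spectrum: V_1=4, V_2=1, V_3=4
M₂ = 1²·4 + 2²·1 + 3²·4 = 44
K = 10000 × (44 − 18) / 18² = 802.47

802.47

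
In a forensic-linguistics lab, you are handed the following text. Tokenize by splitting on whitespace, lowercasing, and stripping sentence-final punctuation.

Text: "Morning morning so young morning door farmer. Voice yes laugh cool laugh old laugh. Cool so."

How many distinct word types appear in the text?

Distinct types: {cool, door, farmer, laugh, morning, old, so, voice, yes, young}
V = 10

10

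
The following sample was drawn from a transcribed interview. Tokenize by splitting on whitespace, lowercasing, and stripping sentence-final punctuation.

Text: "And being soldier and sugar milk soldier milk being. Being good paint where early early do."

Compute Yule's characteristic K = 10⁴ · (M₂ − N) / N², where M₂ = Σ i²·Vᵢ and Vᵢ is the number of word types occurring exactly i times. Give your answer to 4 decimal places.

Frequencies: being:3, and:2, soldier:2, milk:2, early:2, sugar:1, good:1, paint:1, where:1, do:1
N = 16. Frequency spectrum: V_1=5, V_2=4, V_3=1
M₂ = 1²·5 + 2²·4 + 3²·1 = 30
K = 10000 × (30 − 16) / 16² = 546.8750

546.8750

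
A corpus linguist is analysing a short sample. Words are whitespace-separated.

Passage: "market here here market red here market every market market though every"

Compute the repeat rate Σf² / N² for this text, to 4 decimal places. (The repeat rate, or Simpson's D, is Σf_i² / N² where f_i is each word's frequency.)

0.2778

Frequencies: market:5, here:3, every:2, red:1, though:1
Σf² = 40; N² = 144
Repeat rate = 40 / 144 = 0.2778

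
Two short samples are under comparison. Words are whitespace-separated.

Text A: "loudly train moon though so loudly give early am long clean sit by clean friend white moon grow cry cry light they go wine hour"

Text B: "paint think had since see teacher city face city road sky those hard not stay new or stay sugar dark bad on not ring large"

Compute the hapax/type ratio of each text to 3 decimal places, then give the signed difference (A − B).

-0.054

A: hapax=17, V=21, ratio=0.810
B: hapax=19, V=22, ratio=0.864
Difference = 0.810 − 0.864 = -0.054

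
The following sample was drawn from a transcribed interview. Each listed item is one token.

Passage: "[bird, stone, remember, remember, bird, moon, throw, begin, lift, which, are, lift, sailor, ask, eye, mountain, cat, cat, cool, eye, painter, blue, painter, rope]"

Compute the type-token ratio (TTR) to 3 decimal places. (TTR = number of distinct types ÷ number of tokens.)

0.750

N = 24 tokens, V = 18 types.
TTR = V / N = 18 / 24 = 0.750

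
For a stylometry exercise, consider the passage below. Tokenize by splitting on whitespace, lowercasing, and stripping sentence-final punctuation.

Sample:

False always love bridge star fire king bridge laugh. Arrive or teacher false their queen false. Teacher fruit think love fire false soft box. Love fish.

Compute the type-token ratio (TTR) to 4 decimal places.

N = 26 tokens, V = 18 types.
TTR = V / N = 18 / 26 = 0.6923

0.6923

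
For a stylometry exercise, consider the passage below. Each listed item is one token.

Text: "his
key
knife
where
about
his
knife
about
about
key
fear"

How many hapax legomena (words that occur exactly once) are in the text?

2

Frequencies: about:3, his:2, key:2, knife:2, where:1, fear:1
Hapax (freq=1): fear, where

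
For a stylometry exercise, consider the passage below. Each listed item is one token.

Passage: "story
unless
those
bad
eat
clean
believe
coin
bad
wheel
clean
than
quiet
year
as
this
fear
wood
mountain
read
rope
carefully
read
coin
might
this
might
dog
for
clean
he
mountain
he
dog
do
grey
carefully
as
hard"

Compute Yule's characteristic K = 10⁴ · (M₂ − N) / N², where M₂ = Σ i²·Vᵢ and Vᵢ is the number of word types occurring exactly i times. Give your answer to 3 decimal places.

170.940

Frequencies: clean:3, bad:2, coin:2, as:2, this:2, mountain:2, read:2, carefully:2, might:2, dog:2, he:2, story:1, unless:1, those:1, eat:1, believe:1, wheel:1, than:1, quiet:1, year:1, … (7 more, each freq 1)
N = 39. Frequency spectrum: V_1=16, V_2=10, V_3=1
M₂ = 1²·16 + 2²·10 + 3²·1 = 65
K = 10000 × (65 − 39) / 39² = 170.940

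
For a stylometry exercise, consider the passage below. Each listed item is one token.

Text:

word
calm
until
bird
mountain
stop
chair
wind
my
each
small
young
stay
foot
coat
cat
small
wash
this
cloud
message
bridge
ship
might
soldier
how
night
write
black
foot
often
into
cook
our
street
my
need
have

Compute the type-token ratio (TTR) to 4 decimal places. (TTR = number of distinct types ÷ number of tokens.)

N = 38 tokens, V = 35 types.
TTR = V / N = 35 / 38 = 0.9211

0.9211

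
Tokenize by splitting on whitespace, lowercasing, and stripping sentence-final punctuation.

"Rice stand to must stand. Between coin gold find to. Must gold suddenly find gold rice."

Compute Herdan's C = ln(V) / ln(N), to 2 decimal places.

0.79

N = 16, V = 9.
ln(V) = 2.197225, ln(N) = 2.772589
C = 2.197225 / 2.772589 = 0.79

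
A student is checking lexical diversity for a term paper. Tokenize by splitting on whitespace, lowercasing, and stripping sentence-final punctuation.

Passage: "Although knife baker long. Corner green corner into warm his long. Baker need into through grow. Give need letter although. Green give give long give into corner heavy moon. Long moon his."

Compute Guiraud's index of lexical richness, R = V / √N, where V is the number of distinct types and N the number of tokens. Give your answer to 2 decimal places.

N = 32, V = 16.
√N = 5.656854
R = 16 / 5.656854 = 2.83

2.83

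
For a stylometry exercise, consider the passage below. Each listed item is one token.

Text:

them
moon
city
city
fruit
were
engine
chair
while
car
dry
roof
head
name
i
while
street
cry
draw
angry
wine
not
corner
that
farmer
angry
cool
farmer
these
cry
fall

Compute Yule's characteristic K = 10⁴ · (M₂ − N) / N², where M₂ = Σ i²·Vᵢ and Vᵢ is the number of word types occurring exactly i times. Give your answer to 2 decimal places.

Frequencies: city:2, while:2, cry:2, angry:2, farmer:2, them:1, moon:1, fruit:1, were:1, engine:1, chair:1, car:1, dry:1, roof:1, head:1, name:1, i:1, street:1, draw:1, wine:1, … (6 more, each freq 1)
N = 31. Frequency spectrum: V_1=21, V_2=5
M₂ = 1²·21 + 2²·5 = 41
K = 10000 × (41 − 31) / 31² = 104.06

104.06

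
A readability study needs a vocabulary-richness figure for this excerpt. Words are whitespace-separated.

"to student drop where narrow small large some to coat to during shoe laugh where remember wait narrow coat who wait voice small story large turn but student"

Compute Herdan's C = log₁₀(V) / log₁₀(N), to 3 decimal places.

0.884

N = 28, V = 19.
log₁₀(V) = 1.278754, log₁₀(N) = 1.447158
C = 1.278754 / 1.447158 = 0.884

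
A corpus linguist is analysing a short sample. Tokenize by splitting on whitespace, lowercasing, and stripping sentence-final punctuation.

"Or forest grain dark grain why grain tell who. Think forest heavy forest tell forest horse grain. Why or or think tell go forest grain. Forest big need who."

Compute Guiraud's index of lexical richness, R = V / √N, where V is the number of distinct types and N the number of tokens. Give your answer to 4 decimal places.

N = 29, V = 13.
√N = 5.385165
R = 13 / 5.385165 = 2.4140

2.4140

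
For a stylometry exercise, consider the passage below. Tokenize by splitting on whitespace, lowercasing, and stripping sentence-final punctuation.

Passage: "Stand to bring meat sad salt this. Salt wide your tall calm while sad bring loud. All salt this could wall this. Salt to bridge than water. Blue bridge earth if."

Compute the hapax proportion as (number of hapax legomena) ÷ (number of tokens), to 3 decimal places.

Frequencies: salt:4, this:3, to:2, bring:2, sad:2, bridge:2, stand:1, meat:1, wide:1, your:1, tall:1, calm:1, while:1, loud:1, all:1, could:1, wall:1, than:1, water:1, blue:1, … (2 more, each freq 1)
Hapax count = 16; token count = 31.
Ratio = 16 / 31 = 0.516

0.516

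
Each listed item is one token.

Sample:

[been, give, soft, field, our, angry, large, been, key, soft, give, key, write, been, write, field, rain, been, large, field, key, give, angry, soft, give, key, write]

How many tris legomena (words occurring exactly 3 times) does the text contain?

3

Frequencies: been:4, give:4, key:4, soft:3, field:3, write:3, angry:2, large:2, our:1, rain:1
Words with frequency 3: field, soft, write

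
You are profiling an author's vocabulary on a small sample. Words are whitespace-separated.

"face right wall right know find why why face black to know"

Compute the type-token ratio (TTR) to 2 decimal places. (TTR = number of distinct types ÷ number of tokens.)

N = 12 tokens, V = 8 types.
TTR = V / N = 8 / 12 = 0.67

0.67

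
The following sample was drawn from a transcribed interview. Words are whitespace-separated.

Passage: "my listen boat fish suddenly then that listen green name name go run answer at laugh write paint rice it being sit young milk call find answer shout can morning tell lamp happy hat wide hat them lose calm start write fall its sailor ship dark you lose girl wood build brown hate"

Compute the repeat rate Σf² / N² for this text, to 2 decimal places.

0.02

Frequencies: listen:2, name:2, answer:2, write:2, hat:2, lose:2, my:1, boat:1, fish:1, suddenly:1, then:1, that:1, green:1, go:1, run:1, at:1, laugh:1, paint:1, rice:1, it:1, … (27 more, each freq 1)
Σf² = 65; N² = 2809
Repeat rate = 65 / 2809 = 0.02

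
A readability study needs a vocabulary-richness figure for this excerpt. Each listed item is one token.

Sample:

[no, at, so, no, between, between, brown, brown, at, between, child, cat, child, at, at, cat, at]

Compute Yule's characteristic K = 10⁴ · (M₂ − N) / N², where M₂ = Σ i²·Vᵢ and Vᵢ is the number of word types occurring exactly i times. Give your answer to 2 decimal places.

1176.47

Frequencies: at:5, between:3, no:2, brown:2, child:2, cat:2, so:1
N = 17. Frequency spectrum: V_1=1, V_2=4, V_3=1, V_5=1
M₂ = 1²·1 + 2²·4 + 3²·1 + 5²·1 = 51
K = 10000 × (51 − 17) / 17² = 1176.47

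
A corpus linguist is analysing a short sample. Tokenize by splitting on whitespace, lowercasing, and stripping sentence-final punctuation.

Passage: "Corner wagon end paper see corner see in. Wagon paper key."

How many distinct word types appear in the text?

Distinct types: {corner, end, in, key, paper, see, wagon}
V = 7

7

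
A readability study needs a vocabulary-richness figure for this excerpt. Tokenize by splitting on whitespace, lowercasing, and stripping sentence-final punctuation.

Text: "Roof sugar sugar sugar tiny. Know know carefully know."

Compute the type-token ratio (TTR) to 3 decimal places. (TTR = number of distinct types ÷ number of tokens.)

N = 9 tokens, V = 5 types.
TTR = V / N = 5 / 9 = 0.556

0.556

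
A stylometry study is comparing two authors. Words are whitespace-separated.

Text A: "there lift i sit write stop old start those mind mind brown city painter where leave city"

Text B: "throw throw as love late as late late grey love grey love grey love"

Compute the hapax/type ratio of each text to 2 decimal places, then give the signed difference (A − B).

A: hapax=13, V=15, ratio=0.87
B: hapax=0, V=5, ratio=0.00
Difference = 0.87 − 0.00 = 0.87

0.87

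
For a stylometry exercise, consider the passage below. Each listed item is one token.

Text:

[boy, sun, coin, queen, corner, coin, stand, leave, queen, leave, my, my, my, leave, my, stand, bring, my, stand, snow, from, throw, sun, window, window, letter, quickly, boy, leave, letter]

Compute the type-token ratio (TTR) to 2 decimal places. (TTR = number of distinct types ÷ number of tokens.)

N = 30 tokens, V = 15 types.
TTR = V / N = 15 / 30 = 0.50

0.50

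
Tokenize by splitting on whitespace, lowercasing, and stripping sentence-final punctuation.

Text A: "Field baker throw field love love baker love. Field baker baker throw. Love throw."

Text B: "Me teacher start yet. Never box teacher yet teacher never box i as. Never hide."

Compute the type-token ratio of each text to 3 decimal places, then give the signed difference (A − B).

-0.314

TTR(A) = 4/14 = 0.286
TTR(B) = 9/15 = 0.600
Difference = 0.286 − 0.600 = -0.314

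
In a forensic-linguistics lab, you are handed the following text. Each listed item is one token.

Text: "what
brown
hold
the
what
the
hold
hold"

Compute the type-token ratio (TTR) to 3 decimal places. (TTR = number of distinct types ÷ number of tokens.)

N = 8 tokens, V = 4 types.
TTR = V / N = 4 / 8 = 0.500

0.500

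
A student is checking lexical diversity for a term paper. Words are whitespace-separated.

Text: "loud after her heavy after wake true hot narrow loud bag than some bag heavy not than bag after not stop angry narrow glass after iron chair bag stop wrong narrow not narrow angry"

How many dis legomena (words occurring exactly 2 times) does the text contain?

Frequencies: after:4, narrow:4, bag:4, not:3, loud:2, heavy:2, than:2, stop:2, angry:2, her:1, wake:1, true:1, hot:1, some:1, glass:1, iron:1, chair:1, wrong:1
Words with frequency 2: angry, heavy, loud, stop, than

5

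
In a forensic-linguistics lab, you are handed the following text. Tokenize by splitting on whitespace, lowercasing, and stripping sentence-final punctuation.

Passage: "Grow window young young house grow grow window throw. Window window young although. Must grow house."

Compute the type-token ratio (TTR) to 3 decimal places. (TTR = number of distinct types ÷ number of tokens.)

N = 16 tokens, V = 7 types.
TTR = V / N = 7 / 16 = 0.438

0.438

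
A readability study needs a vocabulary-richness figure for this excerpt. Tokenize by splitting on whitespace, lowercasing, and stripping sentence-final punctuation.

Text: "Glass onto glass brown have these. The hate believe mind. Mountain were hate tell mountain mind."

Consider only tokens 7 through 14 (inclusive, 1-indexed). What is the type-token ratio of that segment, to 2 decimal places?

0.88

Segment tokens 7–14: the, hate, believe, mind, mountain, were, hate, tell
Segment N = 8, segment V = 7.
TTR = 7 / 8 = 0.88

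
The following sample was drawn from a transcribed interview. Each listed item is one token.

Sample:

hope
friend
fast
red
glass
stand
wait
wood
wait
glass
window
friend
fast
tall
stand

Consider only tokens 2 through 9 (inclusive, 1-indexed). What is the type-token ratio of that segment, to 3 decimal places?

Segment tokens 2–9: friend, fast, red, glass, stand, wait, wood, wait
Segment N = 8, segment V = 7.
TTR = 7 / 8 = 0.875

0.875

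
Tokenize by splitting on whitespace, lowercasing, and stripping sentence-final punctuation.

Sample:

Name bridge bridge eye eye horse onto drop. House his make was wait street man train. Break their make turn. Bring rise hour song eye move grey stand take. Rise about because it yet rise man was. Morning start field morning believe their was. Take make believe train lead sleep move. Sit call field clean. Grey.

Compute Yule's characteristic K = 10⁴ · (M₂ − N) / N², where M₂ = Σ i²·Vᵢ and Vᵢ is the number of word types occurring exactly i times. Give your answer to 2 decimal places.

Frequencies: eye:3, make:3, was:3, rise:3, bridge:2, man:2, train:2, their:2, move:2, grey:2, take:2, morning:2, field:2, believe:2, name:1, horse:1, onto:1, drop:1, house:1, his:1, … (18 more, each freq 1)
N = 56. Frequency spectrum: V_1=24, V_2=10, V_3=4
M₂ = 1²·24 + 2²·10 + 3²·4 = 100
K = 10000 × (100 − 56) / 56² = 140.31

140.31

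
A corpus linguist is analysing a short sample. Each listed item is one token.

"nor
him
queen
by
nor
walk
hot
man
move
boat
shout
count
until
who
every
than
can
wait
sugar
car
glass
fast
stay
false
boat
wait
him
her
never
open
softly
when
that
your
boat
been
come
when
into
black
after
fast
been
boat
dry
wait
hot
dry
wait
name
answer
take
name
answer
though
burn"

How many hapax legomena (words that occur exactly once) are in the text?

Frequencies: boat:4, wait:4, nor:2, him:2, hot:2, fast:2, when:2, been:2, dry:2, name:2, answer:2, queen:1, by:1, walk:1, man:1, move:1, shout:1, count:1, until:1, who:1, … (21 more, each freq 1)
Hapax (freq=1): after, black, burn, by, can, car, come, count, every, false, glass, her, into, man, move, never, open, queen, shout, softly, stay, sugar, take, than, that, though, until, walk, who, your

30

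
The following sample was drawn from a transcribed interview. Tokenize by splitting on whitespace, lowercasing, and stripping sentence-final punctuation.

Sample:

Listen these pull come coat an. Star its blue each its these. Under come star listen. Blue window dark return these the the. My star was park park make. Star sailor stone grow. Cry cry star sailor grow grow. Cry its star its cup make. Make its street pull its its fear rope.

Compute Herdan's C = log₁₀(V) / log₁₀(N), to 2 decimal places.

0.83

N = 53, V = 27.
log₁₀(V) = 1.431364, log₁₀(N) = 1.724276
C = 1.431364 / 1.724276 = 0.83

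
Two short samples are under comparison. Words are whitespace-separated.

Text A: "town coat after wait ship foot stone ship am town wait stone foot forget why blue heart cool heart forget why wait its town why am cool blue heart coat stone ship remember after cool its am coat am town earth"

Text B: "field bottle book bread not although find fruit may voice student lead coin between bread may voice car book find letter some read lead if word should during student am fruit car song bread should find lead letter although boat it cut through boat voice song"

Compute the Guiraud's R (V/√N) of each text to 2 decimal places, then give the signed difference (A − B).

-1.63

A: V=16, N=41, R=2.50
B: V=28, N=46, R=4.13
Difference = 2.50 − 4.13 = -1.63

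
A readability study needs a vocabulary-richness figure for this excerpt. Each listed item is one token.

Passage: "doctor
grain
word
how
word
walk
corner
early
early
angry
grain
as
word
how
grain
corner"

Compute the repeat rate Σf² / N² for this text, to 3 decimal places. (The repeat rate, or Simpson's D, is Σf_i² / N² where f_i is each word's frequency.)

Frequencies: grain:3, word:3, how:2, corner:2, early:2, doctor:1, walk:1, angry:1, as:1
Σf² = 34; N² = 256
Repeat rate = 34 / 256 = 0.133

0.133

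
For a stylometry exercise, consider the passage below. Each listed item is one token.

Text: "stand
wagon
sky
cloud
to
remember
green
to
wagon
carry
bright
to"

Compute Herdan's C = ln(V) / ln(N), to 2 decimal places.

N = 12, V = 9.
ln(V) = 2.197225, ln(N) = 2.484907
C = 2.197225 / 2.484907 = 0.88

0.88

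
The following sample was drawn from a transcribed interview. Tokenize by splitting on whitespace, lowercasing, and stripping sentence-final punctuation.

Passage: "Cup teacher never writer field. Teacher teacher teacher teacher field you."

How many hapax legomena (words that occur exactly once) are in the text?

Frequencies: teacher:5, field:2, cup:1, never:1, writer:1, you:1
Hapax (freq=1): cup, never, writer, you

4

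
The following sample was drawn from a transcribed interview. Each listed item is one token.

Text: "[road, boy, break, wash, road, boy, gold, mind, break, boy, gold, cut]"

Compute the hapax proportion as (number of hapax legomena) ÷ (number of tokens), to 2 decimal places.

0.25

Frequencies: boy:3, road:2, break:2, gold:2, wash:1, mind:1, cut:1
Hapax count = 3; token count = 12.
Ratio = 3 / 12 = 0.25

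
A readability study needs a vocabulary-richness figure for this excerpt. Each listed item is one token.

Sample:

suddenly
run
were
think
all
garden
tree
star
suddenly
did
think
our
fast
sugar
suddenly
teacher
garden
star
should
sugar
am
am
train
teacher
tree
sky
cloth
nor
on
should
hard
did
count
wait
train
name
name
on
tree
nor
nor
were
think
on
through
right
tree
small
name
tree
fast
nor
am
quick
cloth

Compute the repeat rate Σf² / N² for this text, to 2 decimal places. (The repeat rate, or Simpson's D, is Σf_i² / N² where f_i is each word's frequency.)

0.05

Frequencies: tree:5, nor:4, suddenly:3, think:3, am:3, on:3, name:3, were:2, garden:2, star:2, did:2, fast:2, sugar:2, teacher:2, should:2, train:2, cloth:2, run:1, all:1, our:1, … (8 more, each freq 1)
Σf² = 137; N² = 3025
Repeat rate = 137 / 3025 = 0.05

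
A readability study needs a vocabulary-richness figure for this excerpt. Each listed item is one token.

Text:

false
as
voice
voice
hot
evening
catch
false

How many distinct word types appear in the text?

Distinct types: {as, catch, evening, false, hot, voice}
V = 6

6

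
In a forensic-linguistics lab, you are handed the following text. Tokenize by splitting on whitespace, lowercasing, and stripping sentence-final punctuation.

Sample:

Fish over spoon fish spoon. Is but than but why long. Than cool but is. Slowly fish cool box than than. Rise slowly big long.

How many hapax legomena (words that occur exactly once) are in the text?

5

Frequencies: than:4, fish:3, but:3, spoon:2, is:2, long:2, cool:2, slowly:2, over:1, why:1, box:1, rise:1, big:1
Hapax (freq=1): big, box, over, rise, why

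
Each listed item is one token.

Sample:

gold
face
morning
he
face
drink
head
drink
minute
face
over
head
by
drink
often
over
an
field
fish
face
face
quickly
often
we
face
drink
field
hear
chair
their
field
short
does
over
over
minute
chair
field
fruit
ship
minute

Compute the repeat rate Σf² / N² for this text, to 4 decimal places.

Frequencies: face:6, drink:4, over:4, field:4, minute:3, head:2, often:2, chair:2, gold:1, morning:1, he:1, by:1, an:1, fish:1, quickly:1, we:1, hear:1, their:1, short:1, does:1, … (2 more, each freq 1)
Σf² = 119; N² = 1681
Repeat rate = 119 / 1681 = 0.0708

0.0708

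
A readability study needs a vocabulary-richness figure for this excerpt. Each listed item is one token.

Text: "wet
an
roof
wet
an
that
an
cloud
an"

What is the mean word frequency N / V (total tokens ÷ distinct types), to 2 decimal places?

N = 9 tokens, V = 5 types.
Mean frequency = N / V = 9 / 5 = 1.80

1.80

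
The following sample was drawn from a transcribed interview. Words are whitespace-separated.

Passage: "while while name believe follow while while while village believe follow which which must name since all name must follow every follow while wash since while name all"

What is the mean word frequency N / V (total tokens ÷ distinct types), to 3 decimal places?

2.545

N = 28 tokens, V = 11 types.
Mean frequency = N / V = 28 / 11 = 2.545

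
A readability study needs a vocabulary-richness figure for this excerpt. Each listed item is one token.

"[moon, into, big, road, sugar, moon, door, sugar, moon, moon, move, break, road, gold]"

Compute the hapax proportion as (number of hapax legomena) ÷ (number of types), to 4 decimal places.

0.6667

Frequencies: moon:4, road:2, sugar:2, into:1, big:1, door:1, move:1, break:1, gold:1
Hapax count = 6; type count = 9.
Ratio = 6 / 9 = 0.6667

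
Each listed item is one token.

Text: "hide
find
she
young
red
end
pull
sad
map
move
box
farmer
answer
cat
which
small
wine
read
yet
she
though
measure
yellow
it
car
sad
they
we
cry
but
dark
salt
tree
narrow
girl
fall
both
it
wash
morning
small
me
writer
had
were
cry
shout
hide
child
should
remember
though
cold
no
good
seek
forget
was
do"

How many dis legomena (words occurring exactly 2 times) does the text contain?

Frequencies: hide:2, she:2, sad:2, small:2, though:2, it:2, cry:2, find:1, young:1, red:1, end:1, pull:1, map:1, move:1, box:1, farmer:1, answer:1, cat:1, which:1, wine:1, … (32 more, each freq 1)
Words with frequency 2: cry, hide, it, sad, she, small, though

7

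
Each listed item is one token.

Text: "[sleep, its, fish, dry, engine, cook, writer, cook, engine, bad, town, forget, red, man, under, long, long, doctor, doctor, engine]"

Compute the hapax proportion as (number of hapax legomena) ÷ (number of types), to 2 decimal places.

Frequencies: engine:3, cook:2, long:2, doctor:2, sleep:1, its:1, fish:1, dry:1, writer:1, bad:1, town:1, forget:1, red:1, man:1, under:1
Hapax count = 11; type count = 15.
Ratio = 11 / 15 = 0.73

0.73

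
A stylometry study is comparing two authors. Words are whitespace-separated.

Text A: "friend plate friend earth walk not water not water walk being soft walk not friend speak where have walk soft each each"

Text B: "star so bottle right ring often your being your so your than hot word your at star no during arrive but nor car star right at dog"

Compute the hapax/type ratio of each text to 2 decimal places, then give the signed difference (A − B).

A: hapax=6, V=12, ratio=0.50
B: hapax=14, V=19, ratio=0.74
Difference = 0.50 − 0.74 = -0.24

-0.24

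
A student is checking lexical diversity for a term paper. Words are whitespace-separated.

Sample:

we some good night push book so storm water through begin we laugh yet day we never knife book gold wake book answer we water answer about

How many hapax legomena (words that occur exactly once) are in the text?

16

Frequencies: we:4, book:3, water:2, answer:2, some:1, good:1, night:1, push:1, so:1, storm:1, through:1, begin:1, laugh:1, yet:1, day:1, never:1, knife:1, gold:1, wake:1, about:1
Hapax (freq=1): about, begin, day, gold, good, knife, laugh, never, night, push, so, some, storm, through, wake, yet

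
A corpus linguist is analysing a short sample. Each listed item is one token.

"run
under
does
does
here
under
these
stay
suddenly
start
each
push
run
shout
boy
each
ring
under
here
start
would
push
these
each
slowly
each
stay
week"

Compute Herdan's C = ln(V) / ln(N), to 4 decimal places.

N = 28, V = 16.
ln(V) = 2.772589, ln(N) = 3.332205
C = 2.772589 / 3.332205 = 0.8321

0.8321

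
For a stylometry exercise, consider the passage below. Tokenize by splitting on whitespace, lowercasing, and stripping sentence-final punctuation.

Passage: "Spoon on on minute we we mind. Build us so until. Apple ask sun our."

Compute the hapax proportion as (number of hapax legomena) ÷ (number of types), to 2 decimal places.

0.85

Frequencies: on:2, we:2, spoon:1, minute:1, mind:1, build:1, us:1, so:1, until:1, apple:1, ask:1, sun:1, our:1
Hapax count = 11; type count = 13.
Ratio = 11 / 13 = 0.85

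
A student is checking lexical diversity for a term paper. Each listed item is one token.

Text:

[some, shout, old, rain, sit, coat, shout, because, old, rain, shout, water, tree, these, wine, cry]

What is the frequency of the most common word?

Frequencies: shout:3, old:2, rain:2, some:1, sit:1, coat:1, because:1, water:1, tree:1, these:1, wine:1, cry:1
Most common: 'shout' with frequency 3.

3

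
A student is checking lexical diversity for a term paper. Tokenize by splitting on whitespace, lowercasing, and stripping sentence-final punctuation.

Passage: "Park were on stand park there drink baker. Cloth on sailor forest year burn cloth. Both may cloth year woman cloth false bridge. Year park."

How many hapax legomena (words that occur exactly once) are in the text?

Frequencies: cloth:4, park:3, year:3, on:2, were:1, stand:1, there:1, drink:1, baker:1, sailor:1, forest:1, burn:1, both:1, may:1, woman:1, false:1, bridge:1
Hapax (freq=1): baker, both, bridge, burn, drink, false, forest, may, sailor, stand, there, were, woman

13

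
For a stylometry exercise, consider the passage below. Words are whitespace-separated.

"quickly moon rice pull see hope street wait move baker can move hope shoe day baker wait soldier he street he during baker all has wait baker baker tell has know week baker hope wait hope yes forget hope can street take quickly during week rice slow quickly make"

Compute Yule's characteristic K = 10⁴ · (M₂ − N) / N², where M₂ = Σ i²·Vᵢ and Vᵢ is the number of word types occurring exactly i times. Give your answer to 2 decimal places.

366.51

Frequencies: baker:6, hope:5, wait:4, quickly:3, street:3, rice:2, move:2, can:2, he:2, during:2, has:2, week:2, moon:1, pull:1, see:1, shoe:1, day:1, soldier:1, all:1, tell:1, … (6 more, each freq 1)
N = 49. Frequency spectrum: V_1=14, V_2=7, V_3=2, V_4=1, V_5=1, V_6=1
M₂ = 1²·14 + 2²·7 + 3²·2 + 4²·1 + 5²·1 + 6²·1 = 137
K = 10000 × (137 − 49) / 49² = 366.51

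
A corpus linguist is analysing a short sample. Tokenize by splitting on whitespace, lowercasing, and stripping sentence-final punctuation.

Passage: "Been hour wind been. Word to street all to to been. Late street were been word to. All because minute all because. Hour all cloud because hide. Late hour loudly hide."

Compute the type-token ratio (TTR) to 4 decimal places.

N = 31 tokens, V = 14 types.
TTR = V / N = 14 / 31 = 0.4516

0.4516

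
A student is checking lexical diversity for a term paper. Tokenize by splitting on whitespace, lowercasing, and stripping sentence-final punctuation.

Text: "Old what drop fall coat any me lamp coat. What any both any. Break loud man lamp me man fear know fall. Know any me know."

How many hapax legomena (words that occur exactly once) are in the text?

Frequencies: any:4, me:3, know:3, what:2, fall:2, coat:2, lamp:2, man:2, old:1, drop:1, both:1, break:1, loud:1, fear:1
Hapax (freq=1): both, break, drop, fear, loud, old

6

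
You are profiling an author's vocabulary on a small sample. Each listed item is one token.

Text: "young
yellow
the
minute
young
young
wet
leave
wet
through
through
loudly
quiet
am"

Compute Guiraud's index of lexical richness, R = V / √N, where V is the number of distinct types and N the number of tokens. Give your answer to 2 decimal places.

2.67

N = 14, V = 10.
√N = 3.741657
R = 10 / 3.741657 = 2.67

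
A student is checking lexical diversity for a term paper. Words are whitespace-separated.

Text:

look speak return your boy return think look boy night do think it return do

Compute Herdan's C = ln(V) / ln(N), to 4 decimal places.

N = 15, V = 9.
ln(V) = 2.197225, ln(N) = 2.708050
C = 2.197225 / 2.708050 = 0.8114

0.8114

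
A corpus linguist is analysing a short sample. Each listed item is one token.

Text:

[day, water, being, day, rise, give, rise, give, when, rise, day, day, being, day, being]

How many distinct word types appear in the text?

Distinct types: {being, day, give, rise, water, when}
V = 6

6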